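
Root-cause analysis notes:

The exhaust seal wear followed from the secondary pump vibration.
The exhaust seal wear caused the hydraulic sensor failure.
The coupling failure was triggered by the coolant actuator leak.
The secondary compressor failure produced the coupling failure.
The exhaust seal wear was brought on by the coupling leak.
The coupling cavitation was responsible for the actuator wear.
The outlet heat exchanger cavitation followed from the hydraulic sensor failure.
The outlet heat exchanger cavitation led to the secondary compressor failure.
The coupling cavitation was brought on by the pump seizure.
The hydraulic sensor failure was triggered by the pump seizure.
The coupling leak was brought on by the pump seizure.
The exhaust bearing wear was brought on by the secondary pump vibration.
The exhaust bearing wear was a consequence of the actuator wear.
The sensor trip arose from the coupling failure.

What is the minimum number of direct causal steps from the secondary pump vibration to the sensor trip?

Shortest chain: the secondary pump vibration → the exhaust seal wear → the hydraulic sensor failure → the outlet heat exchanger cavitation → the secondary compressor failure → the coupling failure → the sensor trip.

6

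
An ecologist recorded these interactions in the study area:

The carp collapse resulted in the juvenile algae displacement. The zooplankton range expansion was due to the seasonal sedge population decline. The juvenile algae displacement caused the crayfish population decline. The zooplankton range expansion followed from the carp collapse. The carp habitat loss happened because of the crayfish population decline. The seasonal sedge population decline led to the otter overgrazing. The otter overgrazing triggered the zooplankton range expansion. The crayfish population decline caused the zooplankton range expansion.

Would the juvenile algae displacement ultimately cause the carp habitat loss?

There is a causal chain: the juvenile algae displacement → the crayfish population decline → the carp habitat loss.

Yes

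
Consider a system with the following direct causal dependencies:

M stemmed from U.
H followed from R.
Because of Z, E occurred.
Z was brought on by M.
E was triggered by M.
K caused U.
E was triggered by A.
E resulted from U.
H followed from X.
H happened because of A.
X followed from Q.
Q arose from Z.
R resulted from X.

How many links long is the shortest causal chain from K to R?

6

Shortest chain: K → U → M → Z → Q → X → R.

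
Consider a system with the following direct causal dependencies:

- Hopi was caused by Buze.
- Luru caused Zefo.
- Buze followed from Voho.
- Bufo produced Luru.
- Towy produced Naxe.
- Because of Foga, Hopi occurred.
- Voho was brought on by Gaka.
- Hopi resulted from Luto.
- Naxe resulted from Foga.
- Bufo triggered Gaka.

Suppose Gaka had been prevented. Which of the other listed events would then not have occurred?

Buze, Voho

Downstream of Gaka: Voho, Buze, Hopi.
Of those, still caused via another path: Hopi.
The remainder have no surviving cause.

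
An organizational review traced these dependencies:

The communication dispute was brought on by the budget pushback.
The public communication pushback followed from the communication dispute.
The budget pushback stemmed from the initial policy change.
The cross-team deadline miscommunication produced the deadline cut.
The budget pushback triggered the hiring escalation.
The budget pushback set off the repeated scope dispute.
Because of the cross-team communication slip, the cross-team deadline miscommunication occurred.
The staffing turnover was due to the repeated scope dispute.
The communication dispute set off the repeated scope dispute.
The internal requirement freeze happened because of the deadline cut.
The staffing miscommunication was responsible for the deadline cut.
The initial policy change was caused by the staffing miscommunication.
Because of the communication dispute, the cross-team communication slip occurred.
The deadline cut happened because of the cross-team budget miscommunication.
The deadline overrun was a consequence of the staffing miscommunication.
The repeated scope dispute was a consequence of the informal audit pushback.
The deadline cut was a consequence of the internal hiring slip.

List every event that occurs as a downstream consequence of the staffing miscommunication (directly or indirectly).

Direct effects: the initial policy change, the deadline overrun, the deadline cut.
2 steps out: the budget pushback, the internal requirement freeze.
3 steps out: the communication dispute, the hiring escalation, the repeated scope dispute.
4 steps out: the public communication pushback, the cross-team communication slip, the staffing turnover.
5 steps out: the cross-team deadline miscommunication.
Not reachable from it: the informal audit pushback, the internal hiring slip, the cross-team budget miscommunication.

the budget pushback, the communication dispute, the cross-team communication slip, the cross-team deadline miscommunication, the deadline cut, the deadline overrun, the hiring escalation, the initial policy change, the internal requirement freeze, the public communication pushback, the repeated scope dispute, the staffing turnover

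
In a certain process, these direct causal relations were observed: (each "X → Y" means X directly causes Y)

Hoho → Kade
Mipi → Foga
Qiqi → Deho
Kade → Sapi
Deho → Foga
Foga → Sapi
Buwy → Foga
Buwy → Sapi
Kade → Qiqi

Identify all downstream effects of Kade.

Direct effects: Qiqi, Sapi.
2 steps out: Deho.
3 steps out: Foga.
Not reachable from it: Hoho, Mipi, Buwy.

Deho, Foga, Qiqi, Sapi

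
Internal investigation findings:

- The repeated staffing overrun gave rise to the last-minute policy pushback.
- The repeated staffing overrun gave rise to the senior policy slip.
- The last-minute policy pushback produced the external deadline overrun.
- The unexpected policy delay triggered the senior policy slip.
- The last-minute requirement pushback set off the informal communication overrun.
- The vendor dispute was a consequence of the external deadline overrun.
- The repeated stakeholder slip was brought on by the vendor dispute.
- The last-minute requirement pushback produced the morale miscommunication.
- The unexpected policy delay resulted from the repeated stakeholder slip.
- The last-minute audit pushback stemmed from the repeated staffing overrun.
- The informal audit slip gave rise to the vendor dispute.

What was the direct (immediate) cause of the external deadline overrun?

the last-minute policy pushback

Upstream contributors include the repeated staffing overrun, but only the last-minute policy pushback feeds directly into the external deadline overrun.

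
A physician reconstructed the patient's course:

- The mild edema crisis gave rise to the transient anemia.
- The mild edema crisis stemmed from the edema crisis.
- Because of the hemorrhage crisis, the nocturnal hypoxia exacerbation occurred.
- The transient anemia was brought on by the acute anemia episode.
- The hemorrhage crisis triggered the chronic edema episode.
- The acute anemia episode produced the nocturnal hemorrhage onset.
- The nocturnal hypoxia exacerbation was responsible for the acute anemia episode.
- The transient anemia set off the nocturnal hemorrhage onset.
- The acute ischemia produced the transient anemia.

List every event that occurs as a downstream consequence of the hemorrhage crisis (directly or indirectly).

the acute anemia episode, the chronic edema episode, the nocturnal hemorrhage onset, the nocturnal hypoxia exacerbation, the transient anemia

Direct effects: the nocturnal hypoxia exacerbation, the chronic edema episode.
2 steps out: the acute anemia episode.
3 steps out: the transient anemia, the nocturnal hemorrhage onset.
Not reachable from it: the edema crisis, the mild edema crisis, the acute ischemia.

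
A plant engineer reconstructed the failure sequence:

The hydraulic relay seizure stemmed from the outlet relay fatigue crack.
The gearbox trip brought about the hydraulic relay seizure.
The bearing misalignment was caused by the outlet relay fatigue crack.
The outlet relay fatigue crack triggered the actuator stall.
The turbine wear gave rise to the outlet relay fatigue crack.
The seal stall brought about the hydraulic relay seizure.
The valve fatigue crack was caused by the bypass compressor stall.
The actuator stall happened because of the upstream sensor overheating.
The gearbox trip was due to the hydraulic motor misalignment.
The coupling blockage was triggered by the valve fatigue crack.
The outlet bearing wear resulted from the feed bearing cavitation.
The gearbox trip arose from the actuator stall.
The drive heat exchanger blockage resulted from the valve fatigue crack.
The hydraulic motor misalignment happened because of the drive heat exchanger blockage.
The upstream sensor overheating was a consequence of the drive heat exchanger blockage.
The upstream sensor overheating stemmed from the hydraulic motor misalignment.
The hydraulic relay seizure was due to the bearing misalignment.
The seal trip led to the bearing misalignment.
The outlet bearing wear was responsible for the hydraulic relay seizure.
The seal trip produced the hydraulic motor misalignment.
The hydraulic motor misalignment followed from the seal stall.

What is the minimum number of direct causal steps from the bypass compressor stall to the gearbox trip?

Shortest chain: the bypass compressor stall → the valve fatigue crack → the drive heat exchanger blockage → the hydraulic motor misalignment → the gearbox trip.

4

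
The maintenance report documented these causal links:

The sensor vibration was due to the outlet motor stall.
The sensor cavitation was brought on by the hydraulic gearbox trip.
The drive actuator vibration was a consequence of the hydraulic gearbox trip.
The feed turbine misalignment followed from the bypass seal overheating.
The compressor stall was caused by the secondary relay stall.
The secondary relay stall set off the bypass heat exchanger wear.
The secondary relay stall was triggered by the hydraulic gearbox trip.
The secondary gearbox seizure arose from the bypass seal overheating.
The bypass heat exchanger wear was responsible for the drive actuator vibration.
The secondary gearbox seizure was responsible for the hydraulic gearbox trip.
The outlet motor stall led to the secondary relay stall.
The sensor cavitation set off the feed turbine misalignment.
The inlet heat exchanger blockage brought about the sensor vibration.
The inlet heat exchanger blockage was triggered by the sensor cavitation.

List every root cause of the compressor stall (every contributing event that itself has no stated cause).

Tracing upstream from the compressor stall: the compressor stall ← the secondary relay stall ← the outlet motor stall.
A separate upstream branch: the compressor stall ← the secondary relay stall ← the hydraulic gearbox trip ← the secondary gearbox seizure ← the bypass seal overheating.
Each of those chain origins has no stated cause.

the bypass seal overheating, the outlet motor stall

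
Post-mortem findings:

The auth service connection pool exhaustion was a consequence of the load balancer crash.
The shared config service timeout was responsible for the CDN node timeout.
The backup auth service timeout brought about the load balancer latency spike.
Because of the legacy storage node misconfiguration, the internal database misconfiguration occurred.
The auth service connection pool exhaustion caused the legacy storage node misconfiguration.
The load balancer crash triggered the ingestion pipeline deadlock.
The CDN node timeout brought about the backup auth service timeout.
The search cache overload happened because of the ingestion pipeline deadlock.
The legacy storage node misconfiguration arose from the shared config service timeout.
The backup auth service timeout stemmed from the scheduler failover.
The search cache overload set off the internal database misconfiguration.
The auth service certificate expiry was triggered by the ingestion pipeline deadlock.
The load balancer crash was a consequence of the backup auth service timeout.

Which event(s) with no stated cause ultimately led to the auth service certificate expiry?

the scheduler failover, the shared config service timeout

Tracing upstream from the auth service certificate expiry: the auth service certificate expiry ← the ingestion pipeline deadlock ← the load balancer crash ← the backup auth service timeout ← the CDN node timeout ← the shared config service timeout.
A separate upstream branch: the auth service certificate expiry ← the ingestion pipeline deadlock ← the load balancer crash ← the backup auth service timeout ← the scheduler failover.
Each of those chain origins has no stated cause.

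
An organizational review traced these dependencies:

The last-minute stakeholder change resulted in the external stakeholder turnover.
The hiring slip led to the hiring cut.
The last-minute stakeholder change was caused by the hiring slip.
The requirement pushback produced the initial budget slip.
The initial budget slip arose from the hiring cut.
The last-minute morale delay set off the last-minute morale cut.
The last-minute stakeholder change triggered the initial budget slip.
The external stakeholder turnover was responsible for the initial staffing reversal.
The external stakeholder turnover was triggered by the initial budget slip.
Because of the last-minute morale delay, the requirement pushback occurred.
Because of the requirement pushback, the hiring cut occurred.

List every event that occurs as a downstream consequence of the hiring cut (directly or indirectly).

the external stakeholder turnover, the initial budget slip, the initial staffing reversal

Direct effects: the initial budget slip.
2 steps out: the external stakeholder turnover.
3 steps out: the initial staffing reversal.
Not reachable from it: the last-minute morale delay, the requirement pushback, the last-minute morale cut, the hiring slip, the last-minute stakeholder change.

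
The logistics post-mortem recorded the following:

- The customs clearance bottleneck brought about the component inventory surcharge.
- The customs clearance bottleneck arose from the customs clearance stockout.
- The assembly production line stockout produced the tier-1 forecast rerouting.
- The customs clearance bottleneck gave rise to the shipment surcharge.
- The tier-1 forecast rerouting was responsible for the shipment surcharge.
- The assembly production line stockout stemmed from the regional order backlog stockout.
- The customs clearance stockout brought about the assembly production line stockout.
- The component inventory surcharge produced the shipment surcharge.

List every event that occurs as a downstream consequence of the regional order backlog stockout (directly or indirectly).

Direct effects: the assembly production line stockout.
2 steps out: the tier-1 forecast rerouting.
3 steps out: the shipment surcharge.
Not reachable from it: the customs clearance stockout, the customs clearance bottleneck, the component inventory surcharge.

the assembly production line stockout, the shipment surcharge, the tier-1 forecast rerouting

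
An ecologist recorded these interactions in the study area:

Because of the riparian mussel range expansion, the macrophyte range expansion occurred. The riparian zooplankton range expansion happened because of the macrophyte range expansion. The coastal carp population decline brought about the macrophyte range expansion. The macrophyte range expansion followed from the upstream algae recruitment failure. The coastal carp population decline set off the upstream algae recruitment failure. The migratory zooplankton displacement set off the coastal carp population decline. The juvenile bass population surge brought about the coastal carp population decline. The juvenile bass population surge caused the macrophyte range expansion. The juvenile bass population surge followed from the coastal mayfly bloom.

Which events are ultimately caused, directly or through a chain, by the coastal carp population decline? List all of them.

Direct effects: the upstream algae recruitment failure, the macrophyte range expansion.
2 steps out: the riparian zooplankton range expansion.
Not reachable from it: the riparian mussel range expansion, the coastal mayfly bloom, the migratory zooplankton displacement, the juvenile bass population surge.

the macrophyte range expansion, the riparian zooplankton range expansion, the upstream algae recruitment failure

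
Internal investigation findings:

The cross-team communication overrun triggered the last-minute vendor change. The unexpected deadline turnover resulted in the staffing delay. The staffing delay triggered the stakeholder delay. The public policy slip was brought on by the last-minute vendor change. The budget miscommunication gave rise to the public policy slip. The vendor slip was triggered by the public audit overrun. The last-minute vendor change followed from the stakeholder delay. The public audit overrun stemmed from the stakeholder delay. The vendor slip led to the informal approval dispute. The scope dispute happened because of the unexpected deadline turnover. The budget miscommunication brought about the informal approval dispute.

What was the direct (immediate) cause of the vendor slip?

the public audit overrun

Upstream contributors include the unexpected deadline turnover, the staffing delay, the stakeholder delay, but only the public audit overrun feeds directly into the vendor slip.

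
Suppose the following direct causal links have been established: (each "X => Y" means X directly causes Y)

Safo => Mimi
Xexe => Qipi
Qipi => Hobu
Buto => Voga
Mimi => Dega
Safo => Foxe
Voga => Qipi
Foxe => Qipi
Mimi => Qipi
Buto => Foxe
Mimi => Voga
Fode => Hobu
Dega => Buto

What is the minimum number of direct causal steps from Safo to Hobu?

3

Shortest chain: Safo → Mimi → Qipi → Hobu.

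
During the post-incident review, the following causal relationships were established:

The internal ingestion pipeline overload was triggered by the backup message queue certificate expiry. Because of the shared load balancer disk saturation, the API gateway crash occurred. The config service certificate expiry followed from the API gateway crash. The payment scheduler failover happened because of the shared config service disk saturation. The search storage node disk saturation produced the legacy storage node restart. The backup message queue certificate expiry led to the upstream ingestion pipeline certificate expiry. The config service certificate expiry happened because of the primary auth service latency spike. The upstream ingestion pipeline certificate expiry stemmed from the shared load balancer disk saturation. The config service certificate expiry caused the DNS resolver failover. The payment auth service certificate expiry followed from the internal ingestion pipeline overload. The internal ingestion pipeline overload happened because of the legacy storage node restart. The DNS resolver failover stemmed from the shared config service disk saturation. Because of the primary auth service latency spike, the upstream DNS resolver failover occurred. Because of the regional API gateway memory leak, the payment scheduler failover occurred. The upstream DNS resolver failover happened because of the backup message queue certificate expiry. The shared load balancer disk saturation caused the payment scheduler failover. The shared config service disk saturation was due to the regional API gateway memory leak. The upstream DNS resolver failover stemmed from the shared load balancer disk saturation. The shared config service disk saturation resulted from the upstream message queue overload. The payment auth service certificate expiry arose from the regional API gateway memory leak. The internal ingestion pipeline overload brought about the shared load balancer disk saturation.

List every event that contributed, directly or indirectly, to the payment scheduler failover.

the backup message queue certificate expiry, the internal ingestion pipeline overload, the legacy storage node restart, the regional API gateway memory leak, the search storage node disk saturation, the shared config service disk saturation, the shared load balancer disk saturation, the upstream message queue overload

Immediate causes of the payment scheduler failover: the regional API gateway memory leak, the shared load balancer disk saturation, the shared config service disk saturation.
Further upstream: the backup message queue certificate expiry, the search storage node disk saturation, the legacy storage node restart, the internal ingestion pipeline overload, the upstream message queue overload.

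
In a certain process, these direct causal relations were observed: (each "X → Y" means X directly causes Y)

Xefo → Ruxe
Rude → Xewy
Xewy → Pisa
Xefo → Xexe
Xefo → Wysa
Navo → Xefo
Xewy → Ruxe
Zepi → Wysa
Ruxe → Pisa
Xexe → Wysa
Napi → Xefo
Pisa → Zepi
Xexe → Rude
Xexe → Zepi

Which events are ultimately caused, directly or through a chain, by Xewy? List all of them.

Direct effects: Ruxe, Pisa.
2 steps out: Zepi.
3 steps out: Wysa.
Not reachable from it: Napi, Navo, Xefo, Xexe, Rude.

Pisa, Ruxe, Wysa, Zepi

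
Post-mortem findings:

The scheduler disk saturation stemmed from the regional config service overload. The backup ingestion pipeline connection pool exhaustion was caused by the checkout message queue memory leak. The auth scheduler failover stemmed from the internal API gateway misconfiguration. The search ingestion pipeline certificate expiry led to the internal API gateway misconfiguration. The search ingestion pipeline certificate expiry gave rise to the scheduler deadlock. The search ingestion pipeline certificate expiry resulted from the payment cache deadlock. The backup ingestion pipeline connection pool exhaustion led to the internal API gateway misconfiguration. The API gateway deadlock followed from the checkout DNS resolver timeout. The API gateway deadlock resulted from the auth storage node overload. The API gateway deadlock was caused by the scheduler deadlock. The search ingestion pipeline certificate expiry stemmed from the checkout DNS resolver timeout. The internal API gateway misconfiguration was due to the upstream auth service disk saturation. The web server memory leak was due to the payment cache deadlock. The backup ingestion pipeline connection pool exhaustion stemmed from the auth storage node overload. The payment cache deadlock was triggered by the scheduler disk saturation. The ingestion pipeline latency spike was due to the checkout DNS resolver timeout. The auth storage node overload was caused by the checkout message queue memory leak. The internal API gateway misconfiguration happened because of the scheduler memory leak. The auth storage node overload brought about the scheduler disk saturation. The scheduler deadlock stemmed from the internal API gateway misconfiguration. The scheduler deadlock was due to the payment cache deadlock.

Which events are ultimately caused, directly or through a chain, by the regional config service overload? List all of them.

the API gateway deadlock, the auth scheduler failover, the internal API gateway misconfiguration, the payment cache deadlock, the scheduler deadlock, the scheduler disk saturation, the search ingestion pipeline certificate expiry, the web server memory leak

Direct effects: the scheduler disk saturation.
2 steps out: the payment cache deadlock.
3 steps out: the search ingestion pipeline certificate expiry, the scheduler deadlock, the web server memory leak.
4 steps out: the internal API gateway misconfiguration, the API gateway deadlock.
5 steps out: the auth scheduler failover.
Not reachable from it: the checkout message queue memory leak, the auth storage node overload, the backup ingestion pipeline connection pool exhaustion, the checkout DNS resolver timeout, the scheduler memory leak, the ingestion pipeline latency spike, the upstream auth service disk saturation.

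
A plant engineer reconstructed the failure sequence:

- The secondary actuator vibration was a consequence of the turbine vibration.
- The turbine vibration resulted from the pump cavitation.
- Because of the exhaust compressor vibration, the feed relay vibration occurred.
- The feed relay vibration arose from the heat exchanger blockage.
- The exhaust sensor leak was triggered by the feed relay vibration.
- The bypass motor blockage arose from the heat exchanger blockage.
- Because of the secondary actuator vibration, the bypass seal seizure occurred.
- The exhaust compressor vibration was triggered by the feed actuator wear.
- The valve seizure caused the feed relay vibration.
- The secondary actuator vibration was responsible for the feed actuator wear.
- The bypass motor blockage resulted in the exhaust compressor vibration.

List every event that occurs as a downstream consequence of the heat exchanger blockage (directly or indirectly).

the bypass motor blockage, the exhaust compressor vibration, the exhaust sensor leak, the feed relay vibration

Direct effects: the bypass motor blockage, the feed relay vibration.
2 steps out: the exhaust compressor vibration, the exhaust sensor leak.
Not reachable from it: the pump cavitation, the turbine vibration, the secondary actuator vibration, the feed actuator wear, the bypass seal seizure, the valve seizure.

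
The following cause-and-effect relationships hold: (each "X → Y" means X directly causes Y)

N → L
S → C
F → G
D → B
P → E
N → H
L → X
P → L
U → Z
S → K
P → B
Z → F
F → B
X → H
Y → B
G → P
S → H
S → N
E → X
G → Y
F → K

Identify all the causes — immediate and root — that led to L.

F, G, N, P, S, U, Z

Immediate causes of L: N, P.
Further upstream: U, S, Z, F, G.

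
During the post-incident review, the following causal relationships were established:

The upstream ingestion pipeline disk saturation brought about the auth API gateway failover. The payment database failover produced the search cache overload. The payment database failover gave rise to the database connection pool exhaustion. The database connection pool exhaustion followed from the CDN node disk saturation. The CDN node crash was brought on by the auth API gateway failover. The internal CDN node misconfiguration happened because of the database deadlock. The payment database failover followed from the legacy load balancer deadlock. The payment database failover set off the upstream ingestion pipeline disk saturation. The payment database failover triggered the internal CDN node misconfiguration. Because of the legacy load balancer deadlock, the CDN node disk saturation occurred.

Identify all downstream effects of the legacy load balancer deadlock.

the CDN node crash, the CDN node disk saturation, the auth API gateway failover, the database connection pool exhaustion, the internal CDN node misconfiguration, the payment database failover, the search cache overload, the upstream ingestion pipeline disk saturation

Direct effects: the CDN node disk saturation, the payment database failover.
2 steps out: the database connection pool exhaustion, the internal CDN node misconfiguration, the upstream ingestion pipeline disk saturation, the search cache overload.
3 steps out: the auth API gateway failover.
4 steps out: the CDN node crash.
Not reachable from it: the database deadlock.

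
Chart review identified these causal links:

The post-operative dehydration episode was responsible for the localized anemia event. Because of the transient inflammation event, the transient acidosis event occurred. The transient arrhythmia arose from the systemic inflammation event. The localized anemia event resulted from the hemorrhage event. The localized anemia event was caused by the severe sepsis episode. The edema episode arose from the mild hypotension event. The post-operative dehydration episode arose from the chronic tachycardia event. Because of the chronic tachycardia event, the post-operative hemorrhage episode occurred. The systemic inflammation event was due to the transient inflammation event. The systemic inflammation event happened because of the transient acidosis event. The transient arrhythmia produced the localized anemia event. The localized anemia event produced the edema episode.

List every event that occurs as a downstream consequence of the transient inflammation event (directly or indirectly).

Direct effects: the transient acidosis event, the systemic inflammation event.
2 steps out: the transient arrhythmia.
3 steps out: the localized anemia event.
4 steps out: the edema episode.
Not reachable from it: the hemorrhage event, the chronic tachycardia event, the post-operative hemorrhage episode, the post-operative dehydration episode, the severe sepsis episode, the mild hypotension event.

the edema episode, the localized anemia event, the systemic inflammation event, the transient acidosis event, the transient arrhythmia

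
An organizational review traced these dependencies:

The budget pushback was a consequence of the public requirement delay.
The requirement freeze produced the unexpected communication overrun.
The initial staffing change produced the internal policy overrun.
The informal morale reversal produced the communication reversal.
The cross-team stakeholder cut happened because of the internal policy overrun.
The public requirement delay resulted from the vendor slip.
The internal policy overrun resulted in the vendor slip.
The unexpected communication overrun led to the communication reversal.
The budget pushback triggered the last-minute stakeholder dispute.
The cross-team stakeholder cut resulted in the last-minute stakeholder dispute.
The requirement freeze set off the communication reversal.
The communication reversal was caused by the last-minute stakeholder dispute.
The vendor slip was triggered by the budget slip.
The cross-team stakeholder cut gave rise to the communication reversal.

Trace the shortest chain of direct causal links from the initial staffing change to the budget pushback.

the initial staffing change → the internal policy overrun → the vendor slip → the public requirement delay → the budget pushback

the initial staffing change → the internal policy overrun
the internal policy overrun → the vendor slip
the vendor slip → the public requirement delay
the public requirement delay → the budget pushback
Length: 4 steps.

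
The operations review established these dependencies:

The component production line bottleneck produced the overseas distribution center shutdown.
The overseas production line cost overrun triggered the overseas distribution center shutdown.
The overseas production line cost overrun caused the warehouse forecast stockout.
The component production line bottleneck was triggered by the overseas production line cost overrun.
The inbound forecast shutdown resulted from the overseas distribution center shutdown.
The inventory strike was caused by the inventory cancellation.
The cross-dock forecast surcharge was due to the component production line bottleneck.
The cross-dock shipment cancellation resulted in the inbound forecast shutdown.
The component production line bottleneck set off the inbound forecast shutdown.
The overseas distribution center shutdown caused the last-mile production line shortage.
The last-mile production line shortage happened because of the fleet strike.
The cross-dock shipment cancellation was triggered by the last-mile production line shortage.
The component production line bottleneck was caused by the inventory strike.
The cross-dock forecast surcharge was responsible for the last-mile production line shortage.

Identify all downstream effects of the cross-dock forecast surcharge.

the cross-dock shipment cancellation, the inbound forecast shutdown, the last-mile production line shortage

Direct effects: the last-mile production line shortage.
2 steps out: the cross-dock shipment cancellation.
3 steps out: the inbound forecast shutdown.
Not reachable from it: the inventory cancellation, the overseas production line cost overrun, the inventory strike, the component production line bottleneck, the fleet strike, the warehouse forecast stockout, the overseas distribution center shutdown.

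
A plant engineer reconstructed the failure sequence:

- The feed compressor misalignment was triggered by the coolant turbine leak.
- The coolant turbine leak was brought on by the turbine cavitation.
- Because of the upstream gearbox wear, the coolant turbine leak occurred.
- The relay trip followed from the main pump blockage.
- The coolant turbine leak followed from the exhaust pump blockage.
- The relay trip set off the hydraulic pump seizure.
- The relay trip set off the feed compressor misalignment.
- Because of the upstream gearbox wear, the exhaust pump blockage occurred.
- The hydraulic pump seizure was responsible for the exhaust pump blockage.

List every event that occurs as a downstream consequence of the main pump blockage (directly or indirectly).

the coolant turbine leak, the exhaust pump blockage, the feed compressor misalignment, the hydraulic pump seizure, the relay trip

Direct effects: the relay trip.
2 steps out: the hydraulic pump seizure, the feed compressor misalignment.
3 steps out: the exhaust pump blockage.
4 steps out: the coolant turbine leak.
Not reachable from it: the turbine cavitation, the upstream gearbox wear.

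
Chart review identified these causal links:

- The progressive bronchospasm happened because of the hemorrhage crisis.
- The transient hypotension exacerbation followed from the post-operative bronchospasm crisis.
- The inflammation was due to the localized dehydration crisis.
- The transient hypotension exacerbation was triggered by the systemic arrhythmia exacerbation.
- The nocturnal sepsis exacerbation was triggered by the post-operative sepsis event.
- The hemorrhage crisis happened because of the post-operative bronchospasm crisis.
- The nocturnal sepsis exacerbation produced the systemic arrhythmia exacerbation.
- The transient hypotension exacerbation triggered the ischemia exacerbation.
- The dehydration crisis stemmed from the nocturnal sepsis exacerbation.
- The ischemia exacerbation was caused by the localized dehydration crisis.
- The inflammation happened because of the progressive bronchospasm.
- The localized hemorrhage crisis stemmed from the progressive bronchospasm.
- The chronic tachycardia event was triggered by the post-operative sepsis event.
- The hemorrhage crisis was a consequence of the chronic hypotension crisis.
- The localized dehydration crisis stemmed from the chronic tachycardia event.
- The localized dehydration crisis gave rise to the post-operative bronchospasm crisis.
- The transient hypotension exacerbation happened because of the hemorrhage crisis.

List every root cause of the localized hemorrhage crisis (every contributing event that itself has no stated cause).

the chronic hypotension crisis, the post-operative sepsis event

Tracing upstream from the localized hemorrhage crisis: the localized hemorrhage crisis ← the progressive bronchospasm ← the hemorrhage crisis ← the post-operative bronchospasm crisis ← the localized dehydration crisis ← the chronic tachycardia event ← the post-operative sepsis event.
A separate upstream branch: the localized hemorrhage crisis ← the progressive bronchospasm ← the hemorrhage crisis ← the chronic hypotension crisis.
Each of those chain origins has no stated cause.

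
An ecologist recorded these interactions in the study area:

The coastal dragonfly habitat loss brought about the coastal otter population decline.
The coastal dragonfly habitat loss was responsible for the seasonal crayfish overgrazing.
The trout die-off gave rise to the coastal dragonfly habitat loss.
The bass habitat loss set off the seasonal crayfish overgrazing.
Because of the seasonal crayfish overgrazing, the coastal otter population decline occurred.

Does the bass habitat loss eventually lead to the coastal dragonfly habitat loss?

No

The bass habitat loss leads to the seasonal crayfish overgrazing, the coastal otter population decline; the coastal dragonfly habitat loss is not among them.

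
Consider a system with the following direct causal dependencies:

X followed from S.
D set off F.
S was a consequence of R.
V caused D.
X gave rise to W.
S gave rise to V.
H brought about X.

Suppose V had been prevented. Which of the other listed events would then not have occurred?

D, F

Downstream of V: D, F.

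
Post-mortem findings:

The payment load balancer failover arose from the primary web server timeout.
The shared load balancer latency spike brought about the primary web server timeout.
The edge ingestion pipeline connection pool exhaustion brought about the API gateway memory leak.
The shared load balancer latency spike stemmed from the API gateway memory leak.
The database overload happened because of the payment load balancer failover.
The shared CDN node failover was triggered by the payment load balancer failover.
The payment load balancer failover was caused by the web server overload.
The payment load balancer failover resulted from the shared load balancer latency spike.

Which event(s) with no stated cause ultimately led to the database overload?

Tracing upstream from the database overload: the database overload ← the payment load balancer failover ← the shared load balancer latency spike ← the API gateway memory leak ← the edge ingestion pipeline connection pool exhaustion.
A separate upstream branch: the database overload ← the payment load balancer failover ← the web server overload.
Each of those chain origins has no stated cause.

the edge ingestion pipeline connection pool exhaustion, the web server overload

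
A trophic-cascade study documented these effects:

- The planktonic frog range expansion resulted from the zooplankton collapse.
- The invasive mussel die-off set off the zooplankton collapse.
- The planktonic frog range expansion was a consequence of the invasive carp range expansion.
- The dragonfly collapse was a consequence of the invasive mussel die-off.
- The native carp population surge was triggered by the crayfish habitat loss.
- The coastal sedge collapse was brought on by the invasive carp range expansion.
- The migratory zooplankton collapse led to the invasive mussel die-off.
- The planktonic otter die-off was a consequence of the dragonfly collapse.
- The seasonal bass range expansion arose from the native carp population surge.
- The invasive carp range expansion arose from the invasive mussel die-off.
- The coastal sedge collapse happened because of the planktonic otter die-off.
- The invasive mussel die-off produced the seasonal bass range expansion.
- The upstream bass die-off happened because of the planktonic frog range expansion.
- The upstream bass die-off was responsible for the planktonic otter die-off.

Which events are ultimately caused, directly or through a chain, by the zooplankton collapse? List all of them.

the coastal sedge collapse, the planktonic frog range expansion, the planktonic otter die-off, the upstream bass die-off

Direct effects: the planktonic frog range expansion.
2 steps out: the upstream bass die-off.
3 steps out: the planktonic otter die-off.
4 steps out: the coastal sedge collapse.
Not reachable from it: the crayfish habitat loss, the migratory zooplankton collapse, the invasive mussel die-off, the invasive carp range expansion, the native carp population surge, the dragonfly collapse, the seasonal bass range expansion.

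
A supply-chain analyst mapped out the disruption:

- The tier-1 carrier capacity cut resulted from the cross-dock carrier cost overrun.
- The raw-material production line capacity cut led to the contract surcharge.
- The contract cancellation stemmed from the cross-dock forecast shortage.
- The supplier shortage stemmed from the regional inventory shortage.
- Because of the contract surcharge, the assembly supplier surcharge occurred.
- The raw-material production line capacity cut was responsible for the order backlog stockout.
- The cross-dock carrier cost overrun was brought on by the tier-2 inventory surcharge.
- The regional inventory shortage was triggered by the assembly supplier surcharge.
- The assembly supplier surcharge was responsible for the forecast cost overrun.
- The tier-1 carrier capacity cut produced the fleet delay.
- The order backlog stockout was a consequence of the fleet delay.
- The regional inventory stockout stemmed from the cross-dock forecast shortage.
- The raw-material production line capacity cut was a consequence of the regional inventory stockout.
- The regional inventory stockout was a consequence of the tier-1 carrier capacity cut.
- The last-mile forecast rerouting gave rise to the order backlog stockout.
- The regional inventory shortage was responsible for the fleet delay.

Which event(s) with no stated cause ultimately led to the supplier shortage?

the cross-dock forecast shortage, the tier-2 inventory surcharge

Tracing upstream from the supplier shortage: the supplier shortage ← the regional inventory shortage ← the assembly supplier surcharge ← the contract surcharge ← the raw-material production line capacity cut ← the regional inventory stockout ← the tier-1 carrier capacity cut ← the cross-dock carrier cost overrun ← the tier-2 inventory surcharge.
A separate upstream branch: the supplier shortage ← the regional inventory shortage ← the assembly supplier surcharge ← the contract surcharge ← the raw-material production line capacity cut ← the regional inventory stockout ← the cross-dock forecast shortage.
Each of those chain origins has no stated cause.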